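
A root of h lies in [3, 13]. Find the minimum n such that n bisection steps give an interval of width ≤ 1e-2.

10

Width after n steps is 10/2^n. Need 2^n ≥ 10/1e-2 = 1000.
2^9 = 512 < 1000 ≤ 2^10 = 1024, so n = 10.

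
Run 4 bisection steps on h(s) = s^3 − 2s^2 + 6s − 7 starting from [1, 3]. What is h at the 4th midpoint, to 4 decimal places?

0.0684

midpoint 2: h = 5 > 0 → [1, 2]
midpoint 1.5: h = 0.875 > 0 → [1, 1.5]
midpoint 1.25: h = -0.671875 < 0 → [1.25, 1.5]
midpoint 1.375: h = 0.0684 > 0 → [1.25, 1.375]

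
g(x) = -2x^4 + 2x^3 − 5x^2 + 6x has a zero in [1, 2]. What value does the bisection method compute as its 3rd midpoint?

1.125

m = 1.5, g(m) = -5.625 (−); new bracket [1, 1.5]
m = 1.25, g(m) = -1.289062 (−); new bracket [1, 1.25]
m = 1.125, g(m) = 0.065918 (+); new bracket [1.125, 1.25]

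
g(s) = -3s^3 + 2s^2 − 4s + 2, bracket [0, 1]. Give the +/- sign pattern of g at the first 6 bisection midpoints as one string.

g(0.5) = 0.125 > 0, so the root lies in [0.5, 1]
g(0.75) = -1.140625 < 0, so the root lies in [0.5, 0.75]
g(0.625) = -0.451172 < 0, so the root lies in [0.5, 0.625]
g(0.5625) = -0.1511 < 0, so the root lies in [0.5, 0.5625]
g(0.53125) = -0.0103 < 0, so the root lies in [0.5, 0.53125]
g(0.515625) = 0.058 > 0, so the root lies in [0.515625, 0.53125]

+----+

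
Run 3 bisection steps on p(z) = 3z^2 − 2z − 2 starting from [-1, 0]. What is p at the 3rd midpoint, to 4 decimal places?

p(-0.5) = -0.25 < 0, so the root lies in [-1, -0.5]
p(-0.75) = 1.1875 > 0, so the root lies in [-0.75, -0.5]
p(-0.625) = 0.421875 > 0, so the root lies in [-0.625, -0.5]

0.4219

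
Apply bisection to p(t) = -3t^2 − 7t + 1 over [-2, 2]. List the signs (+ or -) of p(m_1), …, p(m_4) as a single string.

midpoint 0: p = 1 > 0 → [0, 2]
midpoint 1: p = -9 < 0 → [0, 1]
midpoint 0.5: p = -3.25 < 0 → [0, 0.5]
midpoint 0.25: p = -0.9375 < 0 → [0, 0.25]

+---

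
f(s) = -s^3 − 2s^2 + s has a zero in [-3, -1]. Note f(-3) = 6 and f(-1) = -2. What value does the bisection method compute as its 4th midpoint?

-2.375

s = -2 gives f = -2, negative; keep [-3, -2]
s = -2.5 gives f = 0.625, positive; keep [-2.5, -2]
s = -2.25 gives f = -0.984375, negative; keep [-2.5, -2.25]
s = -2.375 gives f = -0.2598, negative; keep [-2.5, -2.375]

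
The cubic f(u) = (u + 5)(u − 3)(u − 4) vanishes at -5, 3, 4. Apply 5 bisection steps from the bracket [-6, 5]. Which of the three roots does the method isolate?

m = -0.5, f(m) = 70.875 (+); new bracket [-6, -0.5]
m = -3.25, f(m) = 79.296875 (+); new bracket [-6, -3.25]
m = -4.625, f(m) = 24.662109 (+); new bracket [-6, -4.625]
m = -5.3125, f(m) = -24.1907 (−); new bracket [-5.3125, -4.625]
m = -4.96875, f(m) = 2.2334 (+); new bracket [-5.3125, -4.96875]

-5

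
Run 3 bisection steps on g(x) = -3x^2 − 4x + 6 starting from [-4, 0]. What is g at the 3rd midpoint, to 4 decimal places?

g(-2) = 2 > 0, so the root lies in [-4, -2]
g(-3) = -9 < 0, so the root lies in [-3, -2]
g(-2.5) = -2.75 < 0, so the root lies in [-2.5, -2]

-2.7500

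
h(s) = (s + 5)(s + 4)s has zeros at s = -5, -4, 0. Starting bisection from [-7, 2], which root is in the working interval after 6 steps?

0

s = -2.5 gives h = -9.375, negative; keep [-2.5, 2]
s = -0.25 gives h = -4.453125, negative; keep [-0.25, 2]
s = 0.875 gives h = 25.060547, positive; keep [-0.25, 0.875]
s = 0.3125 gives h = 7.1594, positive; keep [-0.25, 0.3125]
s = 0.03125 gives h = 0.6338, positive; keep [-0.25, 0.03125]
s = -0.109375 gives h = -2.0811, negative; keep [-0.109375, 0.03125]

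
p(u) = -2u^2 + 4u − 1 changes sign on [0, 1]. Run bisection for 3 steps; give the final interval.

[0.25, 0.375]

m = 0.5, p(m) = 0.5 (+); new bracket [0, 0.5]
m = 0.25, p(m) = -0.125 (−); new bracket [0.25, 0.5]
m = 0.375, p(m) = 0.21875 (+); new bracket [0.25, 0.375]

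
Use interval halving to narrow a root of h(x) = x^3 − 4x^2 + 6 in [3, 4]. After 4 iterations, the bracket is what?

h(3.5) = -0.125 < 0, so the root lies in [3.5, 4]
h(3.75) = 2.484375 > 0, so the root lies in [3.5, 3.75]
h(3.625) = 1.072266 > 0, so the root lies in [3.5, 3.625]
h(3.5625) = 0.4475 > 0, so the root lies in [3.5, 3.5625]

[3.5, 3.5625]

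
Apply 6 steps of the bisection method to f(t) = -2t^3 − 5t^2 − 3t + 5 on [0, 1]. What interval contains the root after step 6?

m = 0.5, f(m) = 2 (+); new bracket [0.5, 1]
m = 0.75, f(m) = -0.90625 (−); new bracket [0.5, 0.75]
m = 0.625, f(m) = 0.683594 (+); new bracket [0.625, 0.75]
m = 0.6875, f(m) = -0.0757 (−); new bracket [0.625, 0.6875]
m = 0.65625, f(m) = 0.3127 (+); new bracket [0.65625, 0.6875]
m = 0.671875, f(m) = 0.1207 (+); new bracket [0.671875, 0.6875]

[0.671875, 0.6875]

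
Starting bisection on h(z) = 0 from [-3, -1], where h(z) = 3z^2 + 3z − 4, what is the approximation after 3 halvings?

-1.75

h(-2) = 2 > 0, so the root lies in [-2, -1]
h(-1.5) = -1.75 < 0, so the root lies in [-2, -1.5]
h(-1.75) = -0.0625 < 0, so the root lies in [-2, -1.75]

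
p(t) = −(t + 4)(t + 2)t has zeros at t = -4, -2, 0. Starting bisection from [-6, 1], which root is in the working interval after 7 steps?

-4

t = -2.5 gives p = -1.875, negative; keep [-6, -2.5]
t = -4.25 gives p = 2.390625, positive; keep [-4.25, -2.5]
t = -3.375 gives p = -2.900391, negative; keep [-4.25, -3.375]
t = -3.8125 gives p = -1.2957, negative; keep [-4.25, -3.8125]
t = -4.03125 gives p = 0.2559, positive; keep [-4.03125, -3.8125]
t = -3.921875 gives p = -0.5889, negative; keep [-4.03125, -3.921875]
t = -3.9765625 gives p = -0.1842, negative; keep [-4.03125, -3.9765625]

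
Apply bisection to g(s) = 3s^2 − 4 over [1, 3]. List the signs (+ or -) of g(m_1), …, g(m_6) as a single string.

+++-++

midpoint 2: g = 8 > 0 → [1, 2]
midpoint 1.5: g = 2.75 > 0 → [1, 1.5]
midpoint 1.25: g = 0.6875 > 0 → [1, 1.25]
midpoint 1.125: g = -0.2031 < 0 → [1.125, 1.25]
midpoint 1.1875: g = 0.2305 > 0 → [1.125, 1.1875]
midpoint 1.15625: g = 0.0107 > 0 → [1.125, 1.15625]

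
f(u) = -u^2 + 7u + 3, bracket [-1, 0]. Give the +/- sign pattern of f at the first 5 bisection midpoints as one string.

f(-0.5) = -0.75 < 0, so the root lies in [-0.5, 0]
f(-0.25) = 1.1875 > 0, so the root lies in [-0.5, -0.25]
f(-0.375) = 0.234375 > 0, so the root lies in [-0.5, -0.375]
f(-0.4375) = -0.2539 < 0, so the root lies in [-0.4375, -0.375]
f(-0.40625) = -0.0088 < 0, so the root lies in [-0.40625, -0.375]

-++--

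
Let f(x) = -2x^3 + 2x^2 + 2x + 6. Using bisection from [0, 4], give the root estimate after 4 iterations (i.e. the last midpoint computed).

x = 2 gives f = 2, positive; keep [2, 4]
x = 3 gives f = -24, negative; keep [2, 3]
x = 2.5 gives f = -7.75, negative; keep [2, 2.5]
x = 2.25 gives f = -2.1562, negative; keep [2, 2.25]

2.25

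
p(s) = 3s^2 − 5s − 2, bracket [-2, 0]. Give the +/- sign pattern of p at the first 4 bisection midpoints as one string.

midpoint -1: p = 6 > 0 → [-1, 0]
midpoint -0.5: p = 1.25 > 0 → [-0.5, 0]
midpoint -0.25: p = -0.5625 < 0 → [-0.5, -0.25]
midpoint -0.375: p = 0.2969 > 0 → [-0.375, -0.25]

++-+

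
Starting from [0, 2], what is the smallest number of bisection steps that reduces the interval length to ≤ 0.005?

Width after n steps is 2/2^n. Need 2^n ≥ 2/0.005 = 400.
2^8 = 256 < 400 ≤ 2^9 = 512, so n = 9.

9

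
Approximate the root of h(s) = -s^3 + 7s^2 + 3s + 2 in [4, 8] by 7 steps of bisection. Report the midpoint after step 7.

7.46875

s = 6 gives h = 56, positive; keep [6, 8]
s = 7 gives h = 23, positive; keep [7, 8]
s = 7.5 gives h = -3.625, negative; keep [7, 7.5]
s = 7.25 gives h = 10.6094, positive; keep [7.25, 7.5]
s = 7.375 gives h = 3.7285, positive; keep [7.375, 7.5]
s = 7.4375 gives h = 0.1116, positive; keep [7.4375, 7.5]
s = 7.46875 gives h = -1.7417, negative; keep [7.4375, 7.46875]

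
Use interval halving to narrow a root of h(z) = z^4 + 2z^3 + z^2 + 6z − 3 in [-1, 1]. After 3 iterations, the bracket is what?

[0.25, 0.5]

midpoint 0: h = -3 < 0 → [0, 1]
midpoint 0.5: h = 0.5625 > 0 → [0, 0.5]
midpoint 0.25: h = -1.402344 < 0 → [0.25, 0.5]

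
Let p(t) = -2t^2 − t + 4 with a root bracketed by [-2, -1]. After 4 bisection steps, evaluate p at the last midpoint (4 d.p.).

m = -1.5, p(m) = 1 (+); new bracket [-2, -1.5]
m = -1.75, p(m) = -0.375 (−); new bracket [-1.75, -1.5]
m = -1.625, p(m) = 0.34375 (+); new bracket [-1.75, -1.625]
m = -1.6875, p(m) = -0.0078 (−); new bracket [-1.6875, -1.625]

-0.0078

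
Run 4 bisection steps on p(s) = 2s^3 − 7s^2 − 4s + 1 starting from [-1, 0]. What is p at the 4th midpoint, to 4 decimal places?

-0.2085

p(-0.5) = 1 > 0, so the root lies in [-1, -0.5]
p(-0.75) = -0.78125 < 0, so the root lies in [-0.75, -0.5]
p(-0.625) = 0.277344 > 0, so the root lies in [-0.75, -0.625]
p(-0.6875) = -0.2085 < 0, so the root lies in [-0.6875, -0.625]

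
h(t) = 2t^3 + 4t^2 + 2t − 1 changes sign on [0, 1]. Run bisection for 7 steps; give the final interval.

midpoint 0.5: h = 1.25 > 0 → [0, 0.5]
midpoint 0.25: h = -0.21875 < 0 → [0.25, 0.5]
midpoint 0.375: h = 0.417969 > 0 → [0.25, 0.375]
midpoint 0.3125: h = 0.0767 > 0 → [0.25, 0.3125]
midpoint 0.28125: h = -0.0766 < 0 → [0.28125, 0.3125]
midpoint 0.296875: h = -0.0014 < 0 → [0.296875, 0.3125]
midpoint 0.3046875: h = 0.0373 > 0 → [0.296875, 0.3046875]

[0.296875, 0.3046875]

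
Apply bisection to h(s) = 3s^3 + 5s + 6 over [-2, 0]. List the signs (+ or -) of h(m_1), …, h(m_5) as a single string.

m = -1, h(m) = -2 (−); new bracket [-1, 0]
m = -0.5, h(m) = 3.125 (+); new bracket [-1, -0.5]
m = -0.75, h(m) = 0.984375 (+); new bracket [-1, -0.75]
m = -0.875, h(m) = -0.3848 (−); new bracket [-0.875, -0.75]
m = -0.8125, h(m) = 0.3284 (+); new bracket [-0.875, -0.8125]

-++-+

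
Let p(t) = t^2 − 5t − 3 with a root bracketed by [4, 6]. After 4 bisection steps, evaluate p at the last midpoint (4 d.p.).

t = 5 gives p = -3, negative; keep [5, 6]
t = 5.5 gives p = -0.25, negative; keep [5.5, 6]
t = 5.75 gives p = 1.3125, positive; keep [5.5, 5.75]
t = 5.625 gives p = 0.5156, positive; keep [5.5, 5.625]

0.5156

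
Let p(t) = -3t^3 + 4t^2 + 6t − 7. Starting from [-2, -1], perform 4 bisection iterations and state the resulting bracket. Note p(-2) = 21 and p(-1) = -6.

m = -1.5, p(m) = 3.125 (+); new bracket [-1.5, -1]
m = -1.25, p(m) = -2.390625 (−); new bracket [-1.5, -1.25]
m = -1.375, p(m) = 0.111328 (+); new bracket [-1.375, -1.25]
m = -1.3125, p(m) = -1.2014 (−); new bracket [-1.375, -1.3125]

[-1.375, -1.3125]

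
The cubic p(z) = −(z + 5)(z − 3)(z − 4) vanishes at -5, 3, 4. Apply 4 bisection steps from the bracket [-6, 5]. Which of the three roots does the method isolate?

m = -0.5, p(m) = -70.875 (−); new bracket [-6, -0.5]
m = -3.25, p(m) = -79.296875 (−); new bracket [-6, -3.25]
m = -4.625, p(m) = -24.662109 (−); new bracket [-6, -4.625]
m = -5.3125, p(m) = 24.1907 (+); new bracket [-5.3125, -4.625]

-5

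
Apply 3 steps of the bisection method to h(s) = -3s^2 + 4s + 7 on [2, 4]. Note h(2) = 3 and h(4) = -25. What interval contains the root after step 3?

[2.25, 2.5]

s = 3 gives h = -8, negative; keep [2, 3]
s = 2.5 gives h = -1.75, negative; keep [2, 2.5]
s = 2.25 gives h = 0.8125, positive; keep [2.25, 2.5]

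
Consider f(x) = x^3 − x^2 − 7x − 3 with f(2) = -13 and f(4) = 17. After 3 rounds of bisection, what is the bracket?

x = 3 gives f = -6, negative; keep [3, 4]
x = 3.5 gives f = 3.125, positive; keep [3, 3.5]
x = 3.25 gives f = -1.984375, negative; keep [3.25, 3.5]

[3.25, 3.5]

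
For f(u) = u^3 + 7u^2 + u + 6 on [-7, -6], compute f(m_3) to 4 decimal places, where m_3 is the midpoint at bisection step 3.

u = -6.5 gives f = 20.625, positive; keep [-7, -6.5]
u = -6.75 gives f = 10.640625, positive; keep [-7, -6.75]
u = -6.875 gives f = 5.033203, positive; keep [-7, -6.875]

5.0332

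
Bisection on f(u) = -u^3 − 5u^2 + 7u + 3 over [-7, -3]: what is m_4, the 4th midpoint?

-6.25

midpoint -5: f = -32 < 0 → [-7, -5]
midpoint -6: f = -3 < 0 → [-7, -6]
midpoint -6.5: f = 20.875 > 0 → [-6.5, -6]
midpoint -6.25: f = 8.0781 > 0 → [-6.25, -6]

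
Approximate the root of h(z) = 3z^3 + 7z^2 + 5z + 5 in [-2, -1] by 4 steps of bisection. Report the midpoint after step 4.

-1.9375

z = -1.5 gives h = 3.125, positive; keep [-2, -1.5]
z = -1.75 gives h = 1.609375, positive; keep [-2, -1.75]
z = -1.875 gives h = 0.458984, positive; keep [-2, -1.875]
z = -1.9375 gives h = -0.2297, negative; keep [-1.9375, -1.875]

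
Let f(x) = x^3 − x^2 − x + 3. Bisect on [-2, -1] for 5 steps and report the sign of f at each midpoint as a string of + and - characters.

-+-++

f(-1.5) = -1.125 < 0, so the root lies in [-1.5, -1]
f(-1.25) = 0.734375 > 0, so the root lies in [-1.5, -1.25]
f(-1.375) = -0.115234 < 0, so the root lies in [-1.375, -1.25]
f(-1.3125) = 0.3289 > 0, so the root lies in [-1.375, -1.3125]
f(-1.34375) = 0.1117 > 0, so the root lies in [-1.375, -1.34375]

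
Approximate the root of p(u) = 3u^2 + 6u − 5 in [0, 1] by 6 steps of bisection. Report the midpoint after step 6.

0.640625

p(0.5) = -1.25 < 0, so the root lies in [0.5, 1]
p(0.75) = 1.1875 > 0, so the root lies in [0.5, 0.75]
p(0.625) = -0.078125 < 0, so the root lies in [0.625, 0.75]
p(0.6875) = 0.543 > 0, so the root lies in [0.625, 0.6875]
p(0.65625) = 0.2295 > 0, so the root lies in [0.625, 0.65625]
p(0.640625) = 0.075 > 0, so the root lies in [0.625, 0.640625]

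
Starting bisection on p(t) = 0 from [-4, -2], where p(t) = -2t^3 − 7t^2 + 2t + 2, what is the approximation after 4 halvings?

t = -3 gives p = -13, negative; keep [-4, -3]
t = -3.5 gives p = -5, negative; keep [-4, -3.5]
t = -3.75 gives p = 1.53125, positive; keep [-3.75, -3.5]
t = -3.625 gives p = -1.9648, negative; keep [-3.75, -3.625]

-3.625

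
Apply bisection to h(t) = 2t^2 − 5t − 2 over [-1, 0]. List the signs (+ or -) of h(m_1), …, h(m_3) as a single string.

midpoint -0.5: h = 1 > 0 → [-0.5, 0]
midpoint -0.25: h = -0.625 < 0 → [-0.5, -0.25]
midpoint -0.375: h = 0.15625 > 0 → [-0.375, -0.25]

+-+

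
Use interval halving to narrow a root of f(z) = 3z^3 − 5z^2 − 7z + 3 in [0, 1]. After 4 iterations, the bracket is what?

[0.3125, 0.375]

f(0.5) = -1.375 < 0, so the root lies in [0, 0.5]
f(0.25) = 0.984375 > 0, so the root lies in [0.25, 0.5]
f(0.375) = -0.169922 < 0, so the root lies in [0.25, 0.375]
f(0.3125) = 0.4158 > 0, so the root lies in [0.3125, 0.375]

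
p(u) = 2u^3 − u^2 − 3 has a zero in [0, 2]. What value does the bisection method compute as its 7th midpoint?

u = 1 gives p = -2, negative; keep [1, 2]
u = 1.5 gives p = 1.5, positive; keep [1, 1.5]
u = 1.25 gives p = -0.65625, negative; keep [1.25, 1.5]
u = 1.375 gives p = 0.3086, positive; keep [1.25, 1.375]
u = 1.3125 gives p = -0.2007, negative; keep [1.3125, 1.375]
u = 1.34375 gives p = 0.0471, positive; keep [1.3125, 1.34375]
u = 1.328125 gives p = -0.0785, negative; keep [1.328125, 1.34375]

1.328125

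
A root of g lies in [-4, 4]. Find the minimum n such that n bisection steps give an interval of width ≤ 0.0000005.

Width after n steps is 8/2^n. Need 2^n ≥ 8/0.0000005 = 16000000.
2^23 = 8388608 < 16000000 ≤ 2^24 = 16777216, so n = 24.

24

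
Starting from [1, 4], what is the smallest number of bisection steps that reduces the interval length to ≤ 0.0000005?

Width after n steps is 3/2^n. Need 2^n ≥ 3/0.0000005 = 6000000.
2^22 = 4194304 < 6000000 ≤ 2^23 = 8388608, so n = 23.

23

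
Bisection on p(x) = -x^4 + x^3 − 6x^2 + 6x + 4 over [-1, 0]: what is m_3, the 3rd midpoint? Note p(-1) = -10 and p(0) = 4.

-0.375

x = -0.5 gives p = -0.6875, negative; keep [-0.5, 0]
x = -0.25 gives p = 2.105469, positive; keep [-0.5, -0.25]
x = -0.375 gives p = 0.83374, positive; keep [-0.5, -0.375]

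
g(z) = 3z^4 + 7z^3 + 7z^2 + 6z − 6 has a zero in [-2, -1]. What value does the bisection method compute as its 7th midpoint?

-1.9296875

g(-1.5) = -7.6875 < 0, so the root lies in [-2, -1.5]
g(-1.75) = -4.441406 < 0, so the root lies in [-2, -1.75]
g(-1.875) = -1.704346 < 0, so the root lies in [-2, -1.875]
g(-1.9375) = 0.0154 > 0, so the root lies in [-1.9375, -1.875]
g(-1.90625) = -0.8761 < 0, so the root lies in [-1.9375, -1.90625]
g(-1.921875) = -0.4384 < 0, so the root lies in [-1.9375, -1.921875]
g(-1.9296875) = -0.2135 < 0, so the root lies in [-1.9375, -1.9296875]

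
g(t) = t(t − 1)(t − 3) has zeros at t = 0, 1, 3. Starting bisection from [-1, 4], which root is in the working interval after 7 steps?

3

t = 1.5 gives g = -1.125, negative; keep [1.5, 4]
t = 2.75 gives g = -1.203125, negative; keep [2.75, 4]
t = 3.375 gives g = 3.005859, positive; keep [2.75, 3.375]
t = 3.0625 gives g = 0.3948, positive; keep [2.75, 3.0625]
t = 2.90625 gives g = -0.5194, negative; keep [2.90625, 3.0625]
t = 2.984375 gives g = -0.0925, negative; keep [2.984375, 3.0625]
t = 3.0234375 gives g = 0.1434, positive; keep [2.984375, 3.0234375]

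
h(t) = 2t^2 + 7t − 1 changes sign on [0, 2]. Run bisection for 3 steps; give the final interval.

t = 1 gives h = 8, positive; keep [0, 1]
t = 0.5 gives h = 3, positive; keep [0, 0.5]
t = 0.25 gives h = 0.875, positive; keep [0, 0.25]

[0, 0.25]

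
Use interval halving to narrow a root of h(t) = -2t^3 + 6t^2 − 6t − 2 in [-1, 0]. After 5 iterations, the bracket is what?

midpoint -0.5: h = 2.75 > 0 → [-0.5, 0]
midpoint -0.25: h = -0.09375 < 0 → [-0.5, -0.25]
midpoint -0.375: h = 1.199219 > 0 → [-0.375, -0.25]
midpoint -0.3125: h = 0.522 > 0 → [-0.3125, -0.25]
midpoint -0.28125: h = 0.2066 > 0 → [-0.28125, -0.25]

[-0.28125, -0.25]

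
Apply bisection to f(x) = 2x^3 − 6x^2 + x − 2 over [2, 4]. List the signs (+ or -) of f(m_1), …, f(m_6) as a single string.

+----+

x = 3 gives f = 1, positive; keep [2, 3]
x = 2.5 gives f = -5.75, negative; keep [2.5, 3]
x = 2.75 gives f = -3.03125, negative; keep [2.75, 3]
x = 2.875 gives f = -1.1914, negative; keep [2.875, 3]
x = 2.9375 gives f = -0.1411, negative; keep [2.9375, 3]
x = 2.96875 gives f = 0.4179, positive; keep [2.9375, 2.96875]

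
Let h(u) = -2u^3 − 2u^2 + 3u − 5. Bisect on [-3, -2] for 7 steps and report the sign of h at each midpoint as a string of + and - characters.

u = -2.5 gives h = 6.25, positive; keep [-2.5, -2]
u = -2.25 gives h = 0.90625, positive; keep [-2.25, -2]
u = -2.125 gives h = -1.214844, negative; keep [-2.25, -2.125]
u = -2.1875 gives h = -0.1978, negative; keep [-2.25, -2.1875]
u = -2.21875 gives h = 0.3432, positive; keep [-2.21875, -2.1875]
u = -2.203125 gives h = 0.07, positive; keep [-2.203125, -2.1875]
u = -2.1953125 gives h = -0.0646, negative; keep [-2.203125, -2.1953125]

++--++-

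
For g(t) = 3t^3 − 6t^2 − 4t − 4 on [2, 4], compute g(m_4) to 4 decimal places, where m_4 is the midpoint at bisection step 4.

midpoint 3: g = 11 > 0 → [2, 3]
midpoint 2.5: g = -4.625 < 0 → [2.5, 3]
midpoint 2.75: g = 2.015625 > 0 → [2.5, 2.75]
midpoint 2.625: g = -1.5801 < 0 → [2.625, 2.75]

-1.5801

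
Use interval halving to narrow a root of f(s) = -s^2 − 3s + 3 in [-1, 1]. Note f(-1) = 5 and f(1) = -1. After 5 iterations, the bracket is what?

m = 0, f(m) = 3 (+); new bracket [0, 1]
m = 0.5, f(m) = 1.25 (+); new bracket [0.5, 1]
m = 0.75, f(m) = 0.1875 (+); new bracket [0.75, 1]
m = 0.875, f(m) = -0.3906 (−); new bracket [0.75, 0.875]
m = 0.8125, f(m) = -0.0977 (−); new bracket [0.75, 0.8125]

[0.75, 0.8125]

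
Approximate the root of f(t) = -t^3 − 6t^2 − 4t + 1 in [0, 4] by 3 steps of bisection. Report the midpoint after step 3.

0.5

m = 2, f(m) = -39 (−); new bracket [0, 2]
m = 1, f(m) = -10 (−); new bracket [0, 1]
m = 0.5, f(m) = -2.625 (−); new bracket [0, 0.5]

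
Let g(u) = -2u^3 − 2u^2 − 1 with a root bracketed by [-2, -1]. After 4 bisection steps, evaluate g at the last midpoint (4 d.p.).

0.0767

g(-1.5) = 1.25 > 0, so the root lies in [-1.5, -1]
g(-1.25) = -0.21875 < 0, so the root lies in [-1.5, -1.25]
g(-1.375) = 0.417969 > 0, so the root lies in [-1.375, -1.25]
g(-1.3125) = 0.0767 > 0, so the root lies in [-1.3125, -1.25]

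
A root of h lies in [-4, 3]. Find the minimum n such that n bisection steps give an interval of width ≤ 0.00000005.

28

Width after n steps is 7/2^n. Need 2^n ≥ 7/0.00000005 = 140000000.
2^27 = 134217728 < 140000000 ≤ 2^28 = 268435456, so n = 28.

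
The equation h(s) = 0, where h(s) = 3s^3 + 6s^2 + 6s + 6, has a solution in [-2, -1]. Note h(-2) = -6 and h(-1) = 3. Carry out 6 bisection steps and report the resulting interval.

s = -1.5 gives h = 0.375, positive; keep [-2, -1.5]
s = -1.75 gives h = -2.203125, negative; keep [-1.75, -1.5]
s = -1.625 gives h = -0.779297, negative; keep [-1.625, -1.5]
s = -1.5625 gives h = -0.1707, negative; keep [-1.5625, -1.5]
s = -1.53125 gives h = 0.1098, positive; keep [-1.5625, -1.53125]
s = -1.546875 gives h = -0.0285, negative; keep [-1.546875, -1.53125]

[-1.546875, -1.53125]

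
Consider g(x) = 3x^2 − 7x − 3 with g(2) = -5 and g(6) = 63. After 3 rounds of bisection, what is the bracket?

[2.5, 3]

m = 4, g(m) = 17 (+); new bracket [2, 4]
m = 3, g(m) = 3 (+); new bracket [2, 3]
m = 2.5, g(m) = -1.75 (−); new bracket [2.5, 3]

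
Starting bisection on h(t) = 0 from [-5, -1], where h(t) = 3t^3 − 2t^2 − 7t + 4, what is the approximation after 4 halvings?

-1.25

m = -3, h(m) = -74 (−); new bracket [-3, -1]
m = -2, h(m) = -14 (−); new bracket [-2, -1]
m = -1.5, h(m) = -0.125 (−); new bracket [-1.5, -1]
m = -1.25, h(m) = 3.7656 (+); new bracket [-1.5, -1.25]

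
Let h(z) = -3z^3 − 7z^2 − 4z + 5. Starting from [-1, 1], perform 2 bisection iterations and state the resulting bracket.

[0.5, 1]

midpoint 0: h = 5 > 0 → [0, 1]
midpoint 0.5: h = 0.875 > 0 → [0.5, 1]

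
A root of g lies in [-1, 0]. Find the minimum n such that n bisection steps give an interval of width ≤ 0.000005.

18

Width after n steps is 1/2^n. Need 2^n ≥ 1/0.000005 = 200000.
2^17 = 131072 < 200000 ≤ 2^18 = 262144, so n = 18.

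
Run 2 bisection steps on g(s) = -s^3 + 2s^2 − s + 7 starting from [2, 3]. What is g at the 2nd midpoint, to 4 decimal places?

midpoint 2.5: g = 1.375 > 0 → [2.5, 3]
midpoint 2.75: g = -1.421875 < 0 → [2.5, 2.75]

-1.4219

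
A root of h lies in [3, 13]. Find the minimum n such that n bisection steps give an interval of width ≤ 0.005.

Width after n steps is 10/2^n. Need 2^n ≥ 10/0.005 = 2000.
2^10 = 1024 < 2000 ≤ 2^11 = 2048, so n = 11.

11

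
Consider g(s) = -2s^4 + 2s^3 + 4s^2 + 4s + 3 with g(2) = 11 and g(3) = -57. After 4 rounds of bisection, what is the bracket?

g(2.5) = -8.875 < 0, so the root lies in [2, 2.5]
g(2.25) = 3.773438 > 0, so the root lies in [2.25, 2.5]
g(2.375) = -1.777832 < 0, so the root lies in [2.25, 2.375]
g(2.3125) = 1.1787 > 0, so the root lies in [2.3125, 2.375]

[2.3125, 2.375]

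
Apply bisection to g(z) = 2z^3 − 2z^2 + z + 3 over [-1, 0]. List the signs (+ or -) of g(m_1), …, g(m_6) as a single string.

++--+-

g(-0.5) = 1.75 > 0, so the root lies in [-1, -0.5]
g(-0.75) = 0.28125 > 0, so the root lies in [-1, -0.75]
g(-0.875) = -0.746094 < 0, so the root lies in [-0.875, -0.75]
g(-0.8125) = -0.2056 < 0, so the root lies in [-0.8125, -0.75]
g(-0.78125) = 0.0444 > 0, so the root lies in [-0.8125, -0.78125]
g(-0.796875) = -0.0789 < 0, so the root lies in [-0.796875, -0.78125]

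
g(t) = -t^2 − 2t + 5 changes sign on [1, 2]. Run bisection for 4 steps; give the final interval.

[1.4375, 1.5]

t = 1.5 gives g = -0.25, negative; keep [1, 1.5]
t = 1.25 gives g = 0.9375, positive; keep [1.25, 1.5]
t = 1.375 gives g = 0.359375, positive; keep [1.375, 1.5]
t = 1.4375 gives g = 0.0586, positive; keep [1.4375, 1.5]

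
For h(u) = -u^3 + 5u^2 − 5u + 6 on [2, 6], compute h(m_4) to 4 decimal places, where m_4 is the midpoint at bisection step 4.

m = 4, h(m) = 2 (+); new bracket [4, 6]
m = 5, h(m) = -19 (−); new bracket [4, 5]
m = 4.5, h(m) = -6.375 (−); new bracket [4, 4.5]
m = 4.25, h(m) = -1.7031 (−); new bracket [4, 4.25]

-1.7031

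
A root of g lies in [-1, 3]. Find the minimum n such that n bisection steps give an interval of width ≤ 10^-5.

Width after n steps is 4/2^n. Need 2^n ≥ 4/10^-5 = 400000.
2^18 = 262144 < 400000 ≤ 2^19 = 524288, so n = 19.

19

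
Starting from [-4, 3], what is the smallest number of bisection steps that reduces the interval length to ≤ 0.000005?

Width after n steps is 7/2^n. Need 2^n ≥ 7/0.000005 = 1400000.
2^20 = 1048576 < 1400000 ≤ 2^21 = 2097152, so n = 21.

21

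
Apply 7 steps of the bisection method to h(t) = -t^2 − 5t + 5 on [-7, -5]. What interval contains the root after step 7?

[-5.859375, -5.84375]

t = -6 gives h = -1, negative; keep [-6, -5]
t = -5.5 gives h = 2.25, positive; keep [-6, -5.5]
t = -5.75 gives h = 0.6875, positive; keep [-6, -5.75]
t = -5.875 gives h = -0.1406, negative; keep [-5.875, -5.75]
t = -5.8125 gives h = 0.2773, positive; keep [-5.875, -5.8125]
t = -5.84375 gives h = 0.0693, positive; keep [-5.875, -5.84375]
t = -5.859375 gives h = -0.0354, negative; keep [-5.859375, -5.84375]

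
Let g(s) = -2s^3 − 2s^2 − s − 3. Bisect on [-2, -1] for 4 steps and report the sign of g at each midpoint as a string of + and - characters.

+--+

m = -1.5, g(m) = 0.75 (+); new bracket [-1.5, -1]
m = -1.25, g(m) = -0.96875 (−); new bracket [-1.5, -1.25]
m = -1.375, g(m) = -0.207031 (−); new bracket [-1.5, -1.375]
m = -1.4375, g(m) = 0.2456 (+); new bracket [-1.4375, -1.375]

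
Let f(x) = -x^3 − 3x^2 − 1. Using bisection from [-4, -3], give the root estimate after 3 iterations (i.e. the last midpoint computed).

midpoint -3.5: f = 5.125 > 0 → [-3.5, -3]
midpoint -3.25: f = 1.640625 > 0 → [-3.25, -3]
midpoint -3.125: f = 0.220703 > 0 → [-3.125, -3]

-3.125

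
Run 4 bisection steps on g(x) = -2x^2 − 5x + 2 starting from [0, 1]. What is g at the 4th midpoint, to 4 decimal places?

0.2422

g(0.5) = -1 < 0, so the root lies in [0, 0.5]
g(0.25) = 0.625 > 0, so the root lies in [0.25, 0.5]
g(0.375) = -0.15625 < 0, so the root lies in [0.25, 0.375]
g(0.3125) = 0.2422 > 0, so the root lies in [0.3125, 0.375]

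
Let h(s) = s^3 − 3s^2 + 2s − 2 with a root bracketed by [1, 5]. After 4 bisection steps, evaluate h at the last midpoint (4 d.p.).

1.6094

midpoint 3: h = 4 > 0 → [1, 3]
midpoint 2: h = -2 < 0 → [2, 3]
midpoint 2.5: h = -0.125 < 0 → [2.5, 3]
midpoint 2.75: h = 1.6094 > 0 → [2.5, 2.75]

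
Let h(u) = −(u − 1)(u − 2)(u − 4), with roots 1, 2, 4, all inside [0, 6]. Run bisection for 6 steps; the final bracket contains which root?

4

m = 3, h(m) = 2 (+); new bracket [3, 6]
m = 4.5, h(m) = -4.375 (−); new bracket [3, 4.5]
m = 3.75, h(m) = 1.203125 (+); new bracket [3.75, 4.5]
m = 4.125, h(m) = -0.8301 (−); new bracket [3.75, 4.125]
m = 3.9375, h(m) = 0.3557 (+); new bracket [3.9375, 4.125]
m = 4.03125, h(m) = -0.1924 (−); new bracket [3.9375, 4.03125]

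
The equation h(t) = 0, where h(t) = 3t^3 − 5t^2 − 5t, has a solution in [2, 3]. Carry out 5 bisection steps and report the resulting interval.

[2.34375, 2.375]

m = 2.5, h(m) = 3.125 (+); new bracket [2, 2.5]
m = 2.25, h(m) = -2.390625 (−); new bracket [2.25, 2.5]
m = 2.375, h(m) = 0.111328 (+); new bracket [2.25, 2.375]
m = 2.3125, h(m) = -1.2014 (−); new bracket [2.3125, 2.375]
m = 2.34375, h(m) = -0.5608 (−); new bracket [2.34375, 2.375]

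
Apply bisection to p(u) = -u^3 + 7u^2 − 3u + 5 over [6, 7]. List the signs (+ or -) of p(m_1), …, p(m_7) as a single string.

+-+-+--

u = 6.5 gives p = 6.625, positive; keep [6.5, 7]
u = 6.75 gives p = -3.859375, negative; keep [6.5, 6.75]
u = 6.625 gives p = 1.583984, positive; keep [6.625, 6.75]
u = 6.6875 gives p = -1.0867, negative; keep [6.625, 6.6875]
u = 6.65625 gives p = 0.2613, positive; keep [6.65625, 6.6875]
u = 6.671875 gives p = -0.4095, negative; keep [6.65625, 6.671875]
u = 6.6640625 gives p = -0.0733, negative; keep [6.65625, 6.6640625]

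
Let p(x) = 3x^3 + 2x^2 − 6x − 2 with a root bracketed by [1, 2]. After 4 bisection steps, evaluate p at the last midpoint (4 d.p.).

0.3533

m = 1.5, p(m) = 3.625 (+); new bracket [1, 1.5]
m = 1.25, p(m) = -0.515625 (−); new bracket [1.25, 1.5]
m = 1.375, p(m) = 1.330078 (+); new bracket [1.25, 1.375]
m = 1.3125, p(m) = 0.3533 (+); new bracket [1.25, 1.3125]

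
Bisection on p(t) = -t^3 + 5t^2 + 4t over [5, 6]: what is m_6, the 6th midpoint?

5.703125

t = 5.5 gives p = 6.875, positive; keep [5.5, 6]
t = 5.75 gives p = -1.796875, negative; keep [5.5, 5.75]
t = 5.625 gives p = 2.724609, positive; keep [5.625, 5.75]
t = 5.6875 gives p = 0.511, positive; keep [5.6875, 5.75]
t = 5.71875 gives p = -0.6311, negative; keep [5.6875, 5.71875]
t = 5.703125 gives p = -0.0571, negative; keep [5.6875, 5.703125]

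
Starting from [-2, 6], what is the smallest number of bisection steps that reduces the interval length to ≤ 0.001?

13

Width after n steps is 8/2^n. Need 2^n ≥ 8/0.001 = 8000.
2^12 = 4096 < 8000 ≤ 2^13 = 8192, so n = 13.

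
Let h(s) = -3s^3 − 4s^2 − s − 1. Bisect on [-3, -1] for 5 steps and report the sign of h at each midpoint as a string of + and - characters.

++-++

h(-2) = 9 > 0, so the root lies in [-2, -1]
h(-1.5) = 1.625 > 0, so the root lies in [-1.5, -1]
h(-1.25) = -0.140625 < 0, so the root lies in [-1.5, -1.25]
h(-1.375) = 0.6113 > 0, so the root lies in [-1.375, -1.25]
h(-1.3125) = 0.2048 > 0, so the root lies in [-1.3125, -1.25]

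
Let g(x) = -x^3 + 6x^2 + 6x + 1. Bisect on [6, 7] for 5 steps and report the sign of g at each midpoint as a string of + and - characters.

+++--

midpoint 6.5: g = 18.875 > 0 → [6.5, 7]
midpoint 6.75: g = 7.328125 > 0 → [6.75, 7]
midpoint 6.875: g = 0.892578 > 0 → [6.875, 7]
midpoint 6.9375: g = -2.4958 < 0 → [6.875, 6.9375]
midpoint 6.90625: g = -0.7873 < 0 → [6.875, 6.90625]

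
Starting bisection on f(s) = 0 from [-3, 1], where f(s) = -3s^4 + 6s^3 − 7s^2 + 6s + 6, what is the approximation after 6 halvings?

midpoint -1: f = -16 < 0 → [-1, 1]
midpoint 0: f = 6 > 0 → [-1, 0]
midpoint -0.5: f = 0.3125 > 0 → [-1, -0.5]
midpoint -0.75: f = -5.918 < 0 → [-0.75, -0.5]
midpoint -0.625: f = -2.407 < 0 → [-0.625, -0.5]
midpoint -0.5625: f = -0.9581 < 0 → [-0.5625, -0.5]

-0.5625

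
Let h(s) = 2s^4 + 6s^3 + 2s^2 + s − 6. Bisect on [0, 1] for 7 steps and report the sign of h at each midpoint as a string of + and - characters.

--++--+

s = 0.5 gives h = -4.125, negative; keep [0.5, 1]
s = 0.75 gives h = -0.960938, negative; keep [0.75, 1]
s = 0.875 gives h = 1.598145, positive; keep [0.75, 0.875]
s = 0.8125 gives h = 0.2227, positive; keep [0.75, 0.8125]
s = 0.78125 gives h = -0.392, negative; keep [0.78125, 0.8125]
s = 0.796875 gives h = -0.0905, negative; keep [0.796875, 0.8125]
s = 0.8046875 gives h = 0.0646, positive; keep [0.796875, 0.8046875]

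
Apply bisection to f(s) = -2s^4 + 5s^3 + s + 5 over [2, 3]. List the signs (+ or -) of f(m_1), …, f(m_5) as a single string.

midpoint 2.5: f = 7.5 > 0 → [2.5, 3]
midpoint 2.75: f = -2.648438 < 0 → [2.5, 2.75]
midpoint 2.625: f = 3.103027 > 0 → [2.625, 2.75]
midpoint 2.6875: f = 0.4084 > 0 → [2.6875, 2.75]
midpoint 2.71875: f = -1.0732 < 0 → [2.6875, 2.71875]

+-++-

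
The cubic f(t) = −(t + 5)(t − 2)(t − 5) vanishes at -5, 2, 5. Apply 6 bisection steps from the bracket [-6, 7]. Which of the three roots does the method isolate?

-5

t = 0.5 gives f = -37.125, negative; keep [-6, 0.5]
t = -2.75 gives f = -82.828125, negative; keep [-6, -2.75]
t = -4.375 gives f = -37.353516, negative; keep [-6, -4.375]
t = -5.1875 gives f = 13.7292, positive; keep [-5.1875, -4.375]
t = -4.78125 gives f = -14.5095, negative; keep [-5.1875, -4.78125]
t = -4.984375 gives f = -1.0896, negative; keep [-5.1875, -4.984375]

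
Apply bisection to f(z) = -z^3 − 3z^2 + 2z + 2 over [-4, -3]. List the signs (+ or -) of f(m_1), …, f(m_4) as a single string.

z = -3.5 gives f = 1.125, positive; keep [-3.5, -3]
z = -3.25 gives f = -1.859375, negative; keep [-3.5, -3.25]
z = -3.375 gives f = -0.478516, negative; keep [-3.5, -3.375]
z = -3.4375 gives f = 0.2947, positive; keep [-3.4375, -3.375]

+--+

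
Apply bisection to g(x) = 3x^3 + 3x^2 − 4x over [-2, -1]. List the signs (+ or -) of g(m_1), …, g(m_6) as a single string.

m = -1.5, g(m) = 2.625 (+); new bracket [-2, -1.5]
m = -1.75, g(m) = 0.109375 (+); new bracket [-2, -1.75]
m = -1.875, g(m) = -1.728516 (−); new bracket [-1.875, -1.75]
m = -1.8125, g(m) = -0.7576 (−); new bracket [-1.8125, -1.75]
m = -1.78125, g(m) = -0.3114 (−); new bracket [-1.78125, -1.75]
m = -1.765625, g(m) = -0.0979 (−); new bracket [-1.765625, -1.75]

++----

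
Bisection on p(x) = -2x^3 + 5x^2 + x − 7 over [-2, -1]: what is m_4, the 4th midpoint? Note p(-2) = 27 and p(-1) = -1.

-1.0625

midpoint -1.5: p = 9.5 > 0 → [-1.5, -1]
midpoint -1.25: p = 3.46875 > 0 → [-1.25, -1]
midpoint -1.125: p = 1.050781 > 0 → [-1.125, -1]
midpoint -1.0625: p = -0.019 < 0 → [-1.125, -1.0625]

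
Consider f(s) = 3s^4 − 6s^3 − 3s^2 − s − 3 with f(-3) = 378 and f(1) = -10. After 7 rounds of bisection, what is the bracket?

[-0.8125, -0.78125]

m = -1, f(m) = 4 (+); new bracket [-1, 1]
m = 0, f(m) = -3 (−); new bracket [-1, 0]
m = -0.5, f(m) = -2.3125 (−); new bracket [-1, -0.5]
m = -0.75, f(m) = -0.457 (−); new bracket [-1, -0.75]
m = -0.875, f(m) = 1.3562 (+); new bracket [-0.875, -0.75]
m = -0.8125, f(m) = 0.3577 (+); new bracket [-0.8125, -0.75]
m = -0.78125, f(m) = -0.0712 (−); new bracket [-0.8125, -0.78125]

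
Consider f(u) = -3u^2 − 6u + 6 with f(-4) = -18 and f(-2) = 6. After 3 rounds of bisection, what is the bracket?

u = -3 gives f = -3, negative; keep [-3, -2]
u = -2.5 gives f = 2.25, positive; keep [-3, -2.5]
u = -2.75 gives f = -0.1875, negative; keep [-2.75, -2.5]

[-2.75, -2.5]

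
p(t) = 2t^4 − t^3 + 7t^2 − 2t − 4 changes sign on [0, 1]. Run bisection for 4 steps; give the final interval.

[0.8125, 0.875]

p(0.5) = -3.25 < 0, so the root lies in [0.5, 1]
p(0.75) = -1.351562 < 0, so the root lies in [0.75, 1]
p(0.875) = 0.111816 > 0, so the root lies in [0.75, 0.875]
p(0.8125) = -0.6687 < 0, so the root lies in [0.8125, 0.875]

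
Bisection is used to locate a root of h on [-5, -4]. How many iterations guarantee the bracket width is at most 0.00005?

15

Width after n steps is 1/2^n. Need 2^n ≥ 1/0.00005 = 20000.
2^14 = 16384 < 20000 ≤ 2^15 = 32768, so n = 15.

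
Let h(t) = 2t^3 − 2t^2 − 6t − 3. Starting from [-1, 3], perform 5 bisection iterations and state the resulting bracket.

midpoint 1: h = -9 < 0 → [1, 3]
midpoint 2: h = -7 < 0 → [2, 3]
midpoint 2.5: h = 0.75 > 0 → [2, 2.5]
midpoint 2.25: h = -3.8438 < 0 → [2.25, 2.5]
midpoint 2.375: h = -1.7383 < 0 → [2.375, 2.5]

[2.375, 2.5]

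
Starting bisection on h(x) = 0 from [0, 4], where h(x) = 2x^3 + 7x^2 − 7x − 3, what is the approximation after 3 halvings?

midpoint 2: h = 27 > 0 → [0, 2]
midpoint 1: h = -1 < 0 → [1, 2]
midpoint 1.5: h = 9 > 0 → [1, 1.5]

1.5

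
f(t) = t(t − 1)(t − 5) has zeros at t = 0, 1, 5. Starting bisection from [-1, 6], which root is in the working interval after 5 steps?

midpoint 2.5: f = -9.375 < 0 → [2.5, 6]
midpoint 4.25: f = -10.359375 < 0 → [4.25, 6]
midpoint 5.125: f = 2.642578 > 0 → [4.25, 5.125]
midpoint 4.6875: f = -5.4016 < 0 → [4.6875, 5.125]
midpoint 4.90625: f = -1.7967 < 0 → [4.90625, 5.125]

5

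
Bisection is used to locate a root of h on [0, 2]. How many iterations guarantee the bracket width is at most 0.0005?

Width after n steps is 2/2^n. Need 2^n ≥ 2/0.0005 = 4000.
2^11 = 2048 < 4000 ≤ 2^12 = 4096, so n = 12.

12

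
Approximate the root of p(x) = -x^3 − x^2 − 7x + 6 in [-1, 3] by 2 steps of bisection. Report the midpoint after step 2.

0

p(1) = -3 < 0, so the root lies in [-1, 1]
p(0) = 6 > 0, so the root lies in [0, 1]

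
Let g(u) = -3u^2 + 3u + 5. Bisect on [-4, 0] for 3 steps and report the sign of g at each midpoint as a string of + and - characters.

--+

g(-2) = -13 < 0, so the root lies in [-2, 0]
g(-1) = -1 < 0, so the root lies in [-1, 0]
g(-0.5) = 2.75 > 0, so the root lies in [-1, -0.5]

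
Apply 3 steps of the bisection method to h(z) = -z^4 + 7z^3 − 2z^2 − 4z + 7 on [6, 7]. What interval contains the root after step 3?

h(6.5) = 33.8125 > 0, so the root lies in [6.5, 7]
h(6.75) = -34.238281 < 0, so the root lies in [6.5, 6.75]
h(6.625) = 1.759521 > 0, so the root lies in [6.625, 6.75]

[6.625, 6.75]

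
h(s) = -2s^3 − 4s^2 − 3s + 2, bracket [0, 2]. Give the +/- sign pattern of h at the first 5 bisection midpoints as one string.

s = 1 gives h = -7, negative; keep [0, 1]
s = 0.5 gives h = -0.75, negative; keep [0, 0.5]
s = 0.25 gives h = 0.96875, positive; keep [0.25, 0.5]
s = 0.375 gives h = 0.207, positive; keep [0.375, 0.5]
s = 0.4375 gives h = -0.2456, negative; keep [0.375, 0.4375]

--++-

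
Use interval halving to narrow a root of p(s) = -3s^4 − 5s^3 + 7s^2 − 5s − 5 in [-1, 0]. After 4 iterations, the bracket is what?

[-0.5625, -0.5]

midpoint -0.5: p = -0.3125 < 0 → [-1, -0.5]
midpoint -0.75: p = 3.847656 > 0 → [-0.75, -0.5]
midpoint -0.625: p = 1.622314 > 0 → [-0.625, -0.5]
midpoint -0.5625: p = 0.6169 > 0 → [-0.5625, -0.5]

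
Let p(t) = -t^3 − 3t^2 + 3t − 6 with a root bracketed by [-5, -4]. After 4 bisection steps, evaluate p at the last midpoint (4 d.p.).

p(-4.5) = 10.875 > 0, so the root lies in [-4.5, -4]
p(-4.25) = 3.828125 > 0, so the root lies in [-4.25, -4]
p(-4.125) = 0.767578 > 0, so the root lies in [-4.125, -4]
p(-4.0625) = -0.6521 < 0, so the root lies in [-4.125, -4.0625]

-0.6521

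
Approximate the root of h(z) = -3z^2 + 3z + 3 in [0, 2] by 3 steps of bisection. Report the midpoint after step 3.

1.75

m = 1, h(m) = 3 (+); new bracket [1, 2]
m = 1.5, h(m) = 0.75 (+); new bracket [1.5, 2]
m = 1.75, h(m) = -0.9375 (−); new bracket [1.5, 1.75]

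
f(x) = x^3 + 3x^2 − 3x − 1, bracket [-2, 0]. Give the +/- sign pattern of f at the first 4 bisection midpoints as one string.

++-+

f(-1) = 4 > 0, so the root lies in [-1, 0]
f(-0.5) = 1.125 > 0, so the root lies in [-0.5, 0]
f(-0.25) = -0.078125 < 0, so the root lies in [-0.5, -0.25]
f(-0.375) = 0.4941 > 0, so the root lies in [-0.375, -0.25]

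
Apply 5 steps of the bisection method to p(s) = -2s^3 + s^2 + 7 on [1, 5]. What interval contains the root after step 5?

p(3) = -38 < 0, so the root lies in [1, 3]
p(2) = -5 < 0, so the root lies in [1, 2]
p(1.5) = 2.5 > 0, so the root lies in [1.5, 2]
p(1.75) = -0.6562 < 0, so the root lies in [1.5, 1.75]
p(1.625) = 1.0586 > 0, so the root lies in [1.625, 1.75]

[1.625, 1.75]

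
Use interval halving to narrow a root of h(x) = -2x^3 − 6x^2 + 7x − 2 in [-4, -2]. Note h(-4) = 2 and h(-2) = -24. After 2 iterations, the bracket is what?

[-4, -3.5]

midpoint -3: h = -23 < 0 → [-4, -3]
midpoint -3.5: h = -14.25 < 0 → [-4, -3.5]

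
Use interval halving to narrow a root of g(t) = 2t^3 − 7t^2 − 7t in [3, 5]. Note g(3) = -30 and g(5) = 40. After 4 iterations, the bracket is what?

t = 4 gives g = -12, negative; keep [4, 5]
t = 4.5 gives g = 9, positive; keep [4, 4.5]
t = 4.25 gives g = -2.65625, negative; keep [4.25, 4.5]
t = 4.375 gives g = 2.8711, positive; keep [4.25, 4.375]

[4.25, 4.375]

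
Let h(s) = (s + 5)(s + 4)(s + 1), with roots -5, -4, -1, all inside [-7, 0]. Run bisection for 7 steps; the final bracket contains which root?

s = -3.5 gives h = -1.875, negative; keep [-3.5, 0]
s = -1.75 gives h = -5.484375, negative; keep [-1.75, 0]
s = -0.875 gives h = 1.611328, positive; keep [-1.75, -0.875]
s = -1.3125 gives h = -3.0969, negative; keep [-1.3125, -0.875]
s = -1.09375 gives h = -1.0643, negative; keep [-1.09375, -0.875]
s = -0.984375 gives h = 0.1892, positive; keep [-1.09375, -0.984375]
s = -1.0390625 gives h = -0.4581, negative; keep [-1.0390625, -0.984375]

-1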